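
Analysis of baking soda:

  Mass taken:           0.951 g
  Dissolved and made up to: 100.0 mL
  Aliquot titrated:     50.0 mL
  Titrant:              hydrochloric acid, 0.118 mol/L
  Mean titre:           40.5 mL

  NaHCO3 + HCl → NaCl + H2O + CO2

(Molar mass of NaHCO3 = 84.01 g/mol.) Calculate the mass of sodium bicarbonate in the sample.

0.803 g

n(HCl) per titration = 0.0405 × 0.118 = 4.78 × 10^-3 mol
n(NaHCO3) in each aliquot = 4.78 × 10^-3 mol (1:1 ratio)
n(NaHCO3) in the whole flask = 4.78 × 10^-3 × 100.0/50.0 = 9.56 × 10^-3 mol
mass of NaHCO3 = 9.56 × 10^-3 × 84.01 = 0.803 g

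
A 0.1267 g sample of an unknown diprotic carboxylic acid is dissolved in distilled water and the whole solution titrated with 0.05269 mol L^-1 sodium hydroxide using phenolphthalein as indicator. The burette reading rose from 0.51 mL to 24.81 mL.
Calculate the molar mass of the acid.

n(NaOH) = 0.02430 L × 0.05269 mol/L = 1.280 × 10^-3 mol
From the 1:2 ratio, n(H2A) = 1/2 × 1.280 × 10^-3 = 6.402 × 10^-4 mol
M = m / n = 0.1267 g / 6.402 × 10^-4 mol = 197.9 g/mol

197.9 g/mol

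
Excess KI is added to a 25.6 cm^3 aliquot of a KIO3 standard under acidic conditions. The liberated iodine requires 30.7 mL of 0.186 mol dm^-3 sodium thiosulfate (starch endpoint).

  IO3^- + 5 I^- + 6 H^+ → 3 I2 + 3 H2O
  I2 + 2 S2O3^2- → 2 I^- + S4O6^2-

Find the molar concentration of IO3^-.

n(S2O3^2-) = 0.0307 × 0.186 = 5.71 × 10^-3 mol
n(I2) = n(S2O3^2-)/2 = 2.86 × 10^-3 mol
From the 1:3 ratio, n(IO3^-) in the aliquot = 1/3 × 2.86 × 10^-3 = 9.52 × 10^-4 mol
[IO3^-] = 9.52 × 10^-4 / 0.0256 = 0.0372 mol/L

0.0372 mol/L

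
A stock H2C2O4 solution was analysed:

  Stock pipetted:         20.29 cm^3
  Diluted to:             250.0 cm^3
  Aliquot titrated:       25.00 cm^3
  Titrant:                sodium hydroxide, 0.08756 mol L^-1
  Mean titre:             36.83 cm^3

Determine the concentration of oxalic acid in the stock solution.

H2C2O4 + 2 NaOH → Na2C2O4 + 2 H2O
n(NaOH) = 0.03683 × 0.08756 = 3.225 × 10^-3 mol
From the 1:2 ratio, n(H2C2O4) in the aliquot = 1/2 × 3.225 × 10^-3 = 1.612 × 10^-3 mol
[H2C2O4]_dilute = 1.612 × 10^-3 / 0.02500 = 0.06450 mol/L
Dilution factor = 250.0 / 20.29 = 12.32
[H2C2O4]_stock = 0.06450 × 12.32 = 0.7947 mol/L

0.7947 mol/L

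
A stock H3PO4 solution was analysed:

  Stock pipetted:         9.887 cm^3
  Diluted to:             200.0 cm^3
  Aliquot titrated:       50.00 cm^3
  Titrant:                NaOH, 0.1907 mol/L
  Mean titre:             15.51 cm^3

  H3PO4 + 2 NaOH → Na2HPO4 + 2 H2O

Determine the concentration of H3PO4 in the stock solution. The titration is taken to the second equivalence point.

0.5983 mol/L

n(NaOH) = 0.01551 × 0.1907 = 2.958 × 10^-3 mol
From the 1:2 ratio, n(H3PO4) in the aliquot = 1/2 × 2.958 × 10^-3 = 1.479 × 10^-3 mol
[H3PO4]_dilute = 1.479 × 10^-3 / 0.05000 = 0.02958 mol/L
Dilution factor = 200.0 / 9.887 = 20.23
[H3PO4]_stock = 0.02958 × 20.23 = 0.5983 mol/L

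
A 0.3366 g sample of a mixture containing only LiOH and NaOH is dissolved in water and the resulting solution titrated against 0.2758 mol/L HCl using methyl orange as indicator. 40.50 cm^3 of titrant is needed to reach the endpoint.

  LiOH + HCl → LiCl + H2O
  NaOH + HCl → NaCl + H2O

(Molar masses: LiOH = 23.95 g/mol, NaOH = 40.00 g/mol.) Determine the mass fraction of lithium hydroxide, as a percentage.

n(HCl) = 0.04050 × 0.2758 = 0.01117 mol
Let x = n(LiOH), y = n(NaOH).
Titrant: 1x + 1y = 0.01117;  mass: 23.95x + 40.00y = 0.3366
Solving, x = 6.866 × 10^-3 mol, y = 4.304 × 10^-3 mol
mass of LiOH = 6.866 × 10^-3 × 23.95 = 0.1644 g
% LiOH = 0.1644 / 0.3366 × 100 = 48.85 %

48.85 %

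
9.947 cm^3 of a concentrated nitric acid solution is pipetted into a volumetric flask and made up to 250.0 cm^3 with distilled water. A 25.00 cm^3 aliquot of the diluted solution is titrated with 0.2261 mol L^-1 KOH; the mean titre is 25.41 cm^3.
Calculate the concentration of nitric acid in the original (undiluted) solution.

5.776 mol/L

HNO3 + KOH → KNO3 + H2O
n(KOH) = 0.02541 × 0.2261 = 5.745 × 10^-3 mol
n(HNO3) in the aliquot = 5.745 × 10^-3 mol (1:1 ratio)
[HNO3]_dilute = 5.745 × 10^-3 / 0.02500 = 0.2298 mol/L
Dilution factor = 250.0 / 9.947 = 25.13
[HNO3]_stock = 0.2298 × 25.13 = 5.776 mol/L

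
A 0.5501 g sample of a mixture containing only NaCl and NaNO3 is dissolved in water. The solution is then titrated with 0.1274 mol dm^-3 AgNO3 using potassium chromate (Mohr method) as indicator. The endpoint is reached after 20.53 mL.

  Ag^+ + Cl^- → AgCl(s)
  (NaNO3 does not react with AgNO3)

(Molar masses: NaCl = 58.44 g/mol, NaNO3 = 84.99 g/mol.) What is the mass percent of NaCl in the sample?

27.79 %

n(AgNO3) = 0.02053 × 0.1274 = 2.616 × 10^-3 mol
Let x = n(NaCl), y = n(NaNO3).
Titrant: 1x = 2.616 × 10^-3;  mass: 58.44x + 84.99y = 0.5501
Solving, x = 2.616 × 10^-3 mol, y = 4.674 × 10^-3 mol
mass of NaCl = 2.616 × 10^-3 × 58.44 = 0.1529 g
% NaCl = 0.1529 / 0.5501 × 100 = 27.79 %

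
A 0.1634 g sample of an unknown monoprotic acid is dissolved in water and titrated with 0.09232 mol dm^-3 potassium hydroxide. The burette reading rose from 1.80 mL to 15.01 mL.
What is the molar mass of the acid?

134.0 g/mol

n(KOH) = 0.01321 L × 0.09232 mol/L = 1.220 × 10^-3 mol
n(HA) = 1.220 × 10^-3 mol (1:1 ratio)
M = m / n = 0.1634 g / 1.220 × 10^-3 mol = 134.0 g/mol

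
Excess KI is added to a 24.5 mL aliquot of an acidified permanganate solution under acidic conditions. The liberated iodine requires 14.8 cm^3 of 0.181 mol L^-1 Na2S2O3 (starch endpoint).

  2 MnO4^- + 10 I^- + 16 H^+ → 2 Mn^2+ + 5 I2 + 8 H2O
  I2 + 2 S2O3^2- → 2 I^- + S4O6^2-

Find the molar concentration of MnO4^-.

0.0219 mol/L

n(S2O3^2-) = 0.0148 × 0.181 = 2.68 × 10^-3 mol
n(I2) = n(S2O3^2-)/2 = 1.34 × 10^-3 mol
From the 2:5 ratio, n(MnO4^-) in the aliquot = 2/5 × 1.34 × 10^-3 = 5.36 × 10^-4 mol
[MnO4^-] = 5.36 × 10^-4 / 0.0245 = 0.0219 mol/L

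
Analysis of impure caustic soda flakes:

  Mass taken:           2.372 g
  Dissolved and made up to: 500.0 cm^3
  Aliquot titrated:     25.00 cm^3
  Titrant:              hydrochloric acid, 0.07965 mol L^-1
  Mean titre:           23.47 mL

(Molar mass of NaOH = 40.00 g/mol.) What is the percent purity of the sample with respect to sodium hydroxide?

63.05 %

NaOH + HCl → NaCl + H2O
n(HCl) per titration = 0.02347 × 0.07965 = 1.869 × 10^-3 mol
n(NaOH) in each aliquot = 1.869 × 10^-3 mol (1:1 ratio)
n(NaOH) in the whole flask = 1.869 × 10^-3 × 500.0/25.00 = 0.03739 mol
mass of NaOH = 0.03739 × 40.00 = 1.496 g
% NaOH = 1.496 / 2.372 × 100 = 63.05 %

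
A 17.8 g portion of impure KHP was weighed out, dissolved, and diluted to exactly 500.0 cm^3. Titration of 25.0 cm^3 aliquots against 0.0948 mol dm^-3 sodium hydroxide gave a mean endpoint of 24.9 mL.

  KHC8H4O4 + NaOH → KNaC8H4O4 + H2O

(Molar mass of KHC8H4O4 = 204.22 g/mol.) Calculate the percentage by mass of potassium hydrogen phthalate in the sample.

54.2 %

n(NaOH) per titration = 0.0249 × 0.0948 = 2.36 × 10^-3 mol
n(KHC8H4O4) in each aliquot = 2.36 × 10^-3 mol (1:1 ratio)
n(KHC8H4O4) in the whole flask = 2.36 × 10^-3 × 500.0/25.0 = 0.0472 mol
mass of KHC8H4O4 = 0.0472 × 204.22 = 9.64 g
% KHC8H4O4 = 9.64 / 17.8 × 100 = 54.2 %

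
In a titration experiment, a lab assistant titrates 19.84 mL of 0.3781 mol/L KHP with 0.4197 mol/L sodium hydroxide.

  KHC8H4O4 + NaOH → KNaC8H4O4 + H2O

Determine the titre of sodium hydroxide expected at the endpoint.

n(KHC8H4O4) = 0.01984 L × 0.3781 mol/L = 7.502 × 10^-3 mol
n(NaOH) = 7.502 × 10^-3 mol (1:1 stoichiometry)
V(NaOH) = 7.502 × 10^-3 mol / 0.4197 mol/L = 0.01787 L = 17.87 mL

17.87 mL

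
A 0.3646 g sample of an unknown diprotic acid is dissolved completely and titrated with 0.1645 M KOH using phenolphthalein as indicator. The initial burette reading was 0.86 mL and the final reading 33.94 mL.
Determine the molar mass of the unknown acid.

n(KOH) = 0.03308 L × 0.1645 mol/L = 5.442 × 10^-3 mol
From the 1:2 ratio, n(H2A) = 1/2 × 5.442 × 10^-3 = 2.721 × 10^-3 mol
M = m / n = 0.3646 g / 2.721 × 10^-3 mol = 134.0 g/mol

134.0 g/mol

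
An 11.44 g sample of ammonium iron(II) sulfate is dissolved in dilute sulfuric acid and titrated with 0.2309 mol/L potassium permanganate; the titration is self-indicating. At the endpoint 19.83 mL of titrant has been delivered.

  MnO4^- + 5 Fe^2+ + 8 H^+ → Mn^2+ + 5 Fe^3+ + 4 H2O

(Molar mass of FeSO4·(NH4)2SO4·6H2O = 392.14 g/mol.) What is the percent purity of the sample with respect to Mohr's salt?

n(KMnO4) = 0.01983 L × 0.2309 mol/L = 4.579 × 10^-3 mol
From the 5:1 ratio, n(FeSO4·(NH4)2SO4·6H2O) = 5/1 × 4.579 × 10^-3 = 0.02289 mol
mass of FeSO4·(NH4)2SO4·6H2O = 0.02289 × 392.14 g/mol = 8.978 g
% FeSO4·(NH4)2SO4·6H2O = 8.978 / 11.44 × 100 = 78.48 %

78.48 %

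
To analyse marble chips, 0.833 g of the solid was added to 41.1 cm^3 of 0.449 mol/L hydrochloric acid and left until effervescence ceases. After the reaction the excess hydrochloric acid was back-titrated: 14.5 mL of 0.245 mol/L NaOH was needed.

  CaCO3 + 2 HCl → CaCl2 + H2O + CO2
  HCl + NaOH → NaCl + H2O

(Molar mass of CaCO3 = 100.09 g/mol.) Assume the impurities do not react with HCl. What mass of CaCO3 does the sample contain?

n(HCl) added = 0.0411 × 0.449 = 0.0185 mol
n(NaOH) used in back-titration = 0.0145 × 0.245 = 3.55 × 10^-3 mol
n(HCl) left over = 3.55 × 10^-3 mol (1:1 ratio)
n(HCl) consumed by analyte = 0.0185 − 3.55 × 10^-3 = 0.0149 mol
From the 1:2 ratio, n(CaCO3) = 1/2 × 0.0149 = 7.45 × 10^-3 mol
mass of CaCO3 = 7.45 × 10^-3 × 100.09 = 0.746 g

0.746 g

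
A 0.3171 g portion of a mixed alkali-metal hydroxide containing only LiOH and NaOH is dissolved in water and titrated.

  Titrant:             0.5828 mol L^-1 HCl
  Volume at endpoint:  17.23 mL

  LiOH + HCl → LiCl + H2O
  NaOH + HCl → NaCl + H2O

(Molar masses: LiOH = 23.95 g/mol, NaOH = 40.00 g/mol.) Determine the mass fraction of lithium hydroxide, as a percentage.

39.80 %

n(HCl) = 0.01723 × 0.5828 = 0.01004 mol
Let x = n(LiOH), y = n(NaOH).
Titrant: 1x + 1y = 0.01004;  mass: 23.95x + 40.00y = 0.3171
Solving, x = 5.269 × 10^-3 mol, y = 4.773 × 10^-3 mol
mass of LiOH = 5.269 × 10^-3 × 23.95 = 0.1262 g
% LiOH = 0.1262 / 0.3171 × 100 = 39.80 %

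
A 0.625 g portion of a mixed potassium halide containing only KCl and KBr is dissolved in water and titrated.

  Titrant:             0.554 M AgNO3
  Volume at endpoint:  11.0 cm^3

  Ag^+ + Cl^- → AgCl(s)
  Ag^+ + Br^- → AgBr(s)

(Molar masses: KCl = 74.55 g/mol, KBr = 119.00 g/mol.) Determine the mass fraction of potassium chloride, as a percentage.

26.9 %

n(AgNO3) = 0.0110 × 0.554 = 6.09 × 10^-3 mol
Let x = n(KCl), y = n(KBr).
Titrant: 1x + 1y = 6.09 × 10^-3;  mass: 74.55x + 119.00y = 0.625
Solving, x = 2.25 × 10^-3 mol, y = 3.84 × 10^-3 mol
mass of KCl = 2.25 × 10^-3 × 74.55 = 0.168 g
% KCl = 0.168 / 0.625 × 100 = 26.9 %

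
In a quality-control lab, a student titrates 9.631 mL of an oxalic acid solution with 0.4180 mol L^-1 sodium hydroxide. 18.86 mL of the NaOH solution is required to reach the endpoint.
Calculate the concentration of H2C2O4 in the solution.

H2C2O4 + 2 NaOH → Na2C2O4 + 2 H2O
n(NaOH) = 0.01886 L × 0.4180 mol/L = 7.883 × 10^-3 mol
From the 1:2 mole ratio, n(H2C2O4) = 1/2 × 7.883 × 10^-3 = 3.942 × 10^-3 mol
[H2C2O4] = 3.942 × 10^-3 mol / 0.009631 L = 0.4093 mol/L

0.4093 mol/L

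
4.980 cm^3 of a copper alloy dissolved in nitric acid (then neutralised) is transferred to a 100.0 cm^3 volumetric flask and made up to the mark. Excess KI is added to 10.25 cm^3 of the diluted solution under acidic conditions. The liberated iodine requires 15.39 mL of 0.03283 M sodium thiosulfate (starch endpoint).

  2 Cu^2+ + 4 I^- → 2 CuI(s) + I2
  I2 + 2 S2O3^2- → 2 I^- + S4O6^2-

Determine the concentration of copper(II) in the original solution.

n(S2O3^2-) = 0.01539 × 0.03283 = 5.053 × 10^-4 mol
n(I2) = n(S2O3^2-)/2 = 2.526 × 10^-4 mol
From the 2:1 ratio, n(Cu2+) in the aliquot = 2/1 × 2.526 × 10^-4 = 5.053 × 10^-4 mol
[Cu2+]_dilute = 5.053 × 10^-4 / 0.01025 = 0.04929 mol/L
[Cu2+]_original = 0.04929 × 100.0/4.980 = 0.9898 mol/L

0.9898 M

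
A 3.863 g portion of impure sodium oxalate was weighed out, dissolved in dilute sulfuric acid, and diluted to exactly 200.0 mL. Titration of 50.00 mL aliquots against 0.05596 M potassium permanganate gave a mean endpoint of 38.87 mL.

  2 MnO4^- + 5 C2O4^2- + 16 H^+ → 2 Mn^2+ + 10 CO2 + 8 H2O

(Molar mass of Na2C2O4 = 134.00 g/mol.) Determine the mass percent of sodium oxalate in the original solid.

n(KMnO4) per titration = 0.03887 × 0.05596 = 2.175 × 10^-3 mol
From the 5:2 ratio, n(Na2C2O4) in each aliquot = 5/2 × 2.175 × 10^-3 = 5.438 × 10^-3 mol
n(Na2C2O4) in the whole flask = 5.438 × 10^-3 × 200.0/50.00 = 0.02175 mol
mass of Na2C2O4 = 0.02175 × 134.00 = 2.915 g
% Na2C2O4 = 2.915 / 3.863 × 100 = 75.45 %

75.45 %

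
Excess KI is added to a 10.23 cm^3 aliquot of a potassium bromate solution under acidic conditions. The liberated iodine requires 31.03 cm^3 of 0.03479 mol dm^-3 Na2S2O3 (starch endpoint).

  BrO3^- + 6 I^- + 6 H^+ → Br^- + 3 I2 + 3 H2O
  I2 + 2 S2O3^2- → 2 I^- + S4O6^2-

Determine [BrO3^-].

0.01759 mol/L

n(S2O3^2-) = 0.03103 × 0.03479 = 1.080 × 10^-3 mol
n(I2) = n(S2O3^2-)/2 = 5.398 × 10^-4 mol
From the 1:3 ratio, n(BrO3^-) in the aliquot = 1/3 × 5.398 × 10^-4 = 1.799 × 10^-4 mol
[BrO3^-] = 1.799 × 10^-4 / 0.01023 = 0.01759 mol/L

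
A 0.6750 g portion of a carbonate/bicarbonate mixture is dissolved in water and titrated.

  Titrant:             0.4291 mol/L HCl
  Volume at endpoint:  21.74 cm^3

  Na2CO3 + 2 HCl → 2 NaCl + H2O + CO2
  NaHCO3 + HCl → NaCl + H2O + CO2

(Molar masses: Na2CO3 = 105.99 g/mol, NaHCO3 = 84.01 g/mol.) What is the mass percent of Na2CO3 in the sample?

27.52 %

n(HCl) = 0.02174 × 0.4291 = 9.329 × 10^-3 mol
Let x = n(Na2CO3), y = n(NaHCO3).
Titrant: 2x + 1y = 9.329 × 10^-3;  mass: 105.99x + 84.01y = 0.6750
Solving, x = 1.752 × 10^-3 mol, y = 5.824 × 10^-3 mol
mass of Na2CO3 = 1.752 × 10^-3 × 105.99 = 0.1857 g
% Na2CO3 = 0.1857 / 0.6750 × 100 = 27.52 %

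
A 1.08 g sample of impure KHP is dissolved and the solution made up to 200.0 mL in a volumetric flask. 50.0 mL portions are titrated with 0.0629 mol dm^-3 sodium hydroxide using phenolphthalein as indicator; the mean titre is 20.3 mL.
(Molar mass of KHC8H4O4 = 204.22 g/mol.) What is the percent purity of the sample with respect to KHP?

KHC8H4O4 + NaOH → KNaC8H4O4 + H2O
n(NaOH) per titration = 0.0203 × 0.0629 = 1.28 × 10^-3 mol
n(KHC8H4O4) in each aliquot = 1.28 × 10^-3 mol (1:1 ratio)
n(KHC8H4O4) in the whole flask = 1.28 × 10^-3 × 200.0/50.0 = 5.11 × 10^-3 mol
mass of KHC8H4O4 = 5.11 × 10^-3 × 204.22 = 1.04 g
% KHC8H4O4 = 1.04 / 1.08 × 100 = 96.6 %

96.6 %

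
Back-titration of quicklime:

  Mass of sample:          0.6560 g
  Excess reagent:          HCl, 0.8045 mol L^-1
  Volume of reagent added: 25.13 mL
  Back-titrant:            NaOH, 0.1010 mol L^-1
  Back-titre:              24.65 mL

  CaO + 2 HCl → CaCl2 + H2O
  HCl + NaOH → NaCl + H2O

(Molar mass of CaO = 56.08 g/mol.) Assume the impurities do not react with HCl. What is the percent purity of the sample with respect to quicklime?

n(HCl) added = 0.02513 × 0.8045 = 0.02022 mol
n(NaOH) used in back-titration = 0.02465 × 0.1010 = 2.490 × 10^-3 mol
n(HCl) left over = 2.490 × 10^-3 mol (1:1 ratio)
n(HCl) consumed by analyte = 0.02022 − 2.490 × 10^-3 = 0.01773 mol
From the 1:2 ratio, n(CaO) = 1/2 × 0.01773 = 8.864 × 10^-3 mol
mass of CaO = 8.864 × 10^-3 × 56.08 = 0.4971 g
% CaO = 0.4971 / 0.6560 × 100 = 75.77 %

75.77 %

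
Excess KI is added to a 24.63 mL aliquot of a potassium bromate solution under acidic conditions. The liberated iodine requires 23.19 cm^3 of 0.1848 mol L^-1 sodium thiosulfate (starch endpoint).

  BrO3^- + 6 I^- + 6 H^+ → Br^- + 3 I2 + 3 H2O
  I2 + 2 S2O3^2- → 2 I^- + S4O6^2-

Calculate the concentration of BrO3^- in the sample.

0.02900 mol/L

n(S2O3^2-) = 0.02319 × 0.1848 = 4.286 × 10^-3 mol
n(I2) = n(S2O3^2-)/2 = 2.143 × 10^-3 mol
From the 1:3 ratio, n(BrO3^-) in the aliquot = 1/3 × 2.143 × 10^-3 = 7.143 × 10^-4 mol
[BrO3^-] = 7.143 × 10^-4 / 0.02463 = 0.02900 mol/L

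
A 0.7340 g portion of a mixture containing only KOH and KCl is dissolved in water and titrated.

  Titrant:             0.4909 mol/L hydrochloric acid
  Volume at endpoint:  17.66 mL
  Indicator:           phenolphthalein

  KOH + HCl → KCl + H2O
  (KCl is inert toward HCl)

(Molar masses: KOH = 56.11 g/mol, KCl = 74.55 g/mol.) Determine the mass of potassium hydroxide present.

0.4864 g

n(HCl) = 0.01766 × 0.4909 = 8.669 × 10^-3 mol
Let x = n(KOH), y = n(KCl).
Titrant: 1x = 8.669 × 10^-3;  mass: 56.11x + 74.55y = 0.7340
Solving, x = 8.669 × 10^-3 mol, y = 3.321 × 10^-3 mol
mass of KOH = 8.669 × 10^-3 × 56.11 = 0.4864 g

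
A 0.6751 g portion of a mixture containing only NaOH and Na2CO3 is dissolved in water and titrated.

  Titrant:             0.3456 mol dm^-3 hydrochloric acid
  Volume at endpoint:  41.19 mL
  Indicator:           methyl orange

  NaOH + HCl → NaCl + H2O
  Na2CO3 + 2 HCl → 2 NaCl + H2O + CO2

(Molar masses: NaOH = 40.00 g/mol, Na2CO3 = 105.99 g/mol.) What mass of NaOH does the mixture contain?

0.2441 g

n(HCl) = 0.04119 × 0.3456 = 0.01424 mol
Let x = n(NaOH), y = n(Na2CO3).
Titrant: 1x + 2y = 0.01424;  mass: 40.00x + 105.99y = 0.6751
Solving, x = 6.102 × 10^-3 mol, y = 4.067 × 10^-3 mol
mass of NaOH = 6.102 × 10^-3 × 40.00 = 0.2441 g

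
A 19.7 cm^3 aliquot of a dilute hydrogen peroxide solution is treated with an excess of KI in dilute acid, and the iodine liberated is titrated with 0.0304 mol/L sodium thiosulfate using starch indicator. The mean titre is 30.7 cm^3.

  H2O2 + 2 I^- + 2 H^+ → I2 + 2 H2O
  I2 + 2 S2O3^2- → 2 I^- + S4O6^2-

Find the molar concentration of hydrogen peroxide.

n(S2O3^2-) = 0.0307 × 0.0304 = 9.33 × 10^-4 mol
n(I2) = n(S2O3^2-)/2 = 4.67 × 10^-4 mol
n(H2O2) in the aliquot = 4.67 × 10^-4 mol (1:1 ratio)
[H2O2] = 4.67 × 10^-4 / 0.0197 = 0.0237 mol/L

0.0237 mol/L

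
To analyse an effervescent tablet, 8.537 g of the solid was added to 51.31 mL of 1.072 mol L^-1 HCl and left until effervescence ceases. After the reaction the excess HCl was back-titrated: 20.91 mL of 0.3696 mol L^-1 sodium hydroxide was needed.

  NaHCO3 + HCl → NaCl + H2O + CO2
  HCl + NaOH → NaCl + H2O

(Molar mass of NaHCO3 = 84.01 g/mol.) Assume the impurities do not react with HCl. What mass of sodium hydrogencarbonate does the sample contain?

n(HCl) added = 0.05131 × 1.072 = 0.05500 mol
n(NaOH) used in back-titration = 0.02091 × 0.3696 = 7.728 × 10^-3 mol
n(HCl) left over = 7.728 × 10^-3 mol (1:1 ratio)
n(HCl) consumed by analyte = 0.05500 − 7.728 × 10^-3 = 0.04728 mol
n(NaHCO3) = 0.04728 mol (1:1 ratio)
mass of NaHCO3 = 0.04728 × 84.01 = 3.972 g

3.972 g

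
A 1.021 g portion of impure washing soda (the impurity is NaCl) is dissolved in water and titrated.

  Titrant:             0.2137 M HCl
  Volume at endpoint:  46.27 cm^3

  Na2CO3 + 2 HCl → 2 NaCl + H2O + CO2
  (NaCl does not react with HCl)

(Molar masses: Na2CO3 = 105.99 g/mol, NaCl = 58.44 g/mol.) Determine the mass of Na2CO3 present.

0.5240 g

n(HCl) = 0.04627 × 0.2137 = 9.888 × 10^-3 mol
Let x = n(Na2CO3), y = n(NaCl).
Titrant: 2x = 9.888 × 10^-3;  mass: 105.99x + 58.44y = 1.021
Solving, x = 4.944 × 10^-3 mol, y = 8.504 × 10^-3 mol
mass of Na2CO3 = 4.944 × 10^-3 × 105.99 = 0.5240 g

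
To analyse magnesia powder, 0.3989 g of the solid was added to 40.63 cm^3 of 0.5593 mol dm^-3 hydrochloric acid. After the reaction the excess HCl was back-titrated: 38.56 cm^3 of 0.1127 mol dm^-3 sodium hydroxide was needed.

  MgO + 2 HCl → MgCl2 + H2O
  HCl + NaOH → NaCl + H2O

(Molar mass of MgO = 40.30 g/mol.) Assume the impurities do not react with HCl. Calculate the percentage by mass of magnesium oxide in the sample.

n(HCl) added = 0.04063 × 0.5593 = 0.02272 mol
n(NaOH) used in back-titration = 0.03856 × 0.1127 = 4.346 × 10^-3 mol
n(HCl) left over = 4.346 × 10^-3 mol (1:1 ratio)
n(HCl) consumed by analyte = 0.02272 − 4.346 × 10^-3 = 0.01838 mol
From the 1:2 ratio, n(MgO) = 1/2 × 0.01838 = 9.189 × 10^-3 mol
mass of MgO = 9.189 × 10^-3 × 40.30 = 0.3703 g
% MgO = 0.3703 / 0.3989 × 100 = 92.84 %

92.84 %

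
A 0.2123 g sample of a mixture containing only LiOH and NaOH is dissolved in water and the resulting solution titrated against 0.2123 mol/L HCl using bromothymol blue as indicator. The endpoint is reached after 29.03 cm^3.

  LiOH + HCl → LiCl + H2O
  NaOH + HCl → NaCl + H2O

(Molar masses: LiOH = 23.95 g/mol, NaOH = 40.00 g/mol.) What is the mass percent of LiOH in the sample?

24.05 %

n(HCl) = 0.02903 × 0.2123 = 6.163 × 10^-3 mol
Let x = n(LiOH), y = n(NaOH).
Titrant: 1x + 1y = 6.163 × 10^-3;  mass: 23.95x + 40.00y = 0.2123
Solving, x = 2.132 × 10^-3 mol, y = 4.031 × 10^-3 mol
mass of LiOH = 2.132 × 10^-3 × 23.95 = 0.05107 g
% LiOH = 0.05107 / 0.2123 × 100 = 24.05 %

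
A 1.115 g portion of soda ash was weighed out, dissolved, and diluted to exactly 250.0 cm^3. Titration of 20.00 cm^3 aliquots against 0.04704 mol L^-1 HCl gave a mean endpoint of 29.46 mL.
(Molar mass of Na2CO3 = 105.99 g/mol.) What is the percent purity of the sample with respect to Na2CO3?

Na2CO3 + 2 HCl → 2 NaCl + H2O + CO2
n(HCl) per titration = 0.02946 × 0.04704 = 1.386 × 10^-3 mol
From the 1:2 ratio, n(Na2CO3) in each aliquot = 1/2 × 1.386 × 10^-3 = 6.929 × 10^-4 mol
n(Na2CO3) in the whole flask = 6.929 × 10^-4 × 250.0/20.00 = 8.661 × 10^-3 mol
mass of Na2CO3 = 8.661 × 10^-3 × 105.99 = 0.9180 g
% Na2CO3 = 0.9180 / 1.115 × 100 = 82.33 %

82.33 %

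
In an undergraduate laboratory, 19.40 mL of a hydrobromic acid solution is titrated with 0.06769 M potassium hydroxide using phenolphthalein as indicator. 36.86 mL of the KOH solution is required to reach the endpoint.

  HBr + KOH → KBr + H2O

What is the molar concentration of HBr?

0.1286 M

n(KOH) = 0.03686 L × 0.06769 mol/L = 2.495 × 10^-3 mol
n(HBr) = 2.495 × 10^-3 mol (1:1 mole ratio)
[HBr] = 2.495 × 10^-3 mol / 0.01940 L = 0.1286 mol/L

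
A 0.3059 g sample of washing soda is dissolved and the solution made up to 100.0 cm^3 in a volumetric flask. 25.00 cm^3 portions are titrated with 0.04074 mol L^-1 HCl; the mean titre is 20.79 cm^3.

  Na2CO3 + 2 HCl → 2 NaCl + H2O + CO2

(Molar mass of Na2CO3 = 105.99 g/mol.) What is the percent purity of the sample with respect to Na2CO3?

n(HCl) per titration = 0.02079 × 0.04074 = 8.470 × 10^-4 mol
From the 1:2 ratio, n(Na2CO3) in each aliquot = 1/2 × 8.470 × 10^-4 = 4.235 × 10^-4 mol
n(Na2CO3) in the whole flask = 4.235 × 10^-4 × 100.0/25.00 = 1.694 × 10^-3 mol
mass of Na2CO3 = 1.694 × 10^-3 × 105.99 = 0.1795 g
% Na2CO3 = 0.1795 / 0.3059 × 100 = 58.69 %

58.69 %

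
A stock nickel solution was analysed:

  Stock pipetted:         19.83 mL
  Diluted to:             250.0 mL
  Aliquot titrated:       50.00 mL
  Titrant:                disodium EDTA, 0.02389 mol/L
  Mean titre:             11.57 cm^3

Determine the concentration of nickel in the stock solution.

0.06969 mol/L

Ni^2+ + EDTA^4- → [Ni(EDTA)]^2-
n(EDTA) = 0.01157 × 0.02389 = 2.764 × 10^-4 mol
n(Ni2+) in the aliquot = 2.764 × 10^-4 mol (1:1 ratio)
[Ni2+]_dilute = 2.764 × 10^-4 / 0.05000 = 0.005528 mol/L
Dilution factor = 250.0 / 19.83 = 12.61
[Ni2+]_stock = 0.005528 × 12.61 = 0.06969 mol/L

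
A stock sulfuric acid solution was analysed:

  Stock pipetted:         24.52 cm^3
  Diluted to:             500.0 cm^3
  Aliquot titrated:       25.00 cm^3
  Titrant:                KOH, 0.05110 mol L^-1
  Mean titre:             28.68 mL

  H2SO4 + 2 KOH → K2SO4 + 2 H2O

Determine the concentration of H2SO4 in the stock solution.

0.5977 mol/L

n(KOH) = 0.02868 × 0.05110 = 1.466 × 10^-3 mol
From the 1:2 ratio, n(H2SO4) in the aliquot = 1/2 × 1.466 × 10^-3 = 7.328 × 10^-4 mol
[H2SO4]_dilute = 7.328 × 10^-4 / 0.02500 = 0.02931 mol/L
Dilution factor = 500.0 / 24.52 = 20.39
[H2SO4]_stock = 0.02931 × 20.39 = 0.5977 mol/L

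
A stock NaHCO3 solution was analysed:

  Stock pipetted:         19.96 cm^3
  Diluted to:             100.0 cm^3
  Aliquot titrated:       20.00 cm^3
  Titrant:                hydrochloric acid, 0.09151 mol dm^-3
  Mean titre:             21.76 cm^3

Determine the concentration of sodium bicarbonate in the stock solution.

NaHCO3 + HCl → NaCl + H2O + CO2
n(HCl) = 0.02176 × 0.09151 = 1.991 × 10^-3 mol
n(NaHCO3) in the aliquot = 1.991 × 10^-3 mol (1:1 ratio)
[NaHCO3]_dilute = 1.991 × 10^-3 / 0.02000 = 0.09956 mol/L
Dilution factor = 100.0 / 19.96 = 5.010
[NaHCO3]_stock = 0.09956 × 5.010 = 0.4988 mol/L

0.4988 mol/L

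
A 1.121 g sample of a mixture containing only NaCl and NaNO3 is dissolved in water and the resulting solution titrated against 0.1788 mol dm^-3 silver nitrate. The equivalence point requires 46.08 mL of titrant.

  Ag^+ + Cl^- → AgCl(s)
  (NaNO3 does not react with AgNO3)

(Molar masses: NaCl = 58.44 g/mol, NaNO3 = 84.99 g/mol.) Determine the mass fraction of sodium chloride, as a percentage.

n(AgNO3) = 0.04608 × 0.1788 = 8.239 × 10^-3 mol
Let x = n(NaCl), y = n(NaNO3).
Titrant: 1x = 8.239 × 10^-3;  mass: 58.44x + 84.99y = 1.121
Solving, x = 8.239 × 10^-3 mol, y = 7.524 × 10^-3 mol
mass of NaCl = 8.239 × 10^-3 × 58.44 = 0.4815 g
% NaCl = 0.4815 / 1.121 × 100 = 42.95 %

42.95 %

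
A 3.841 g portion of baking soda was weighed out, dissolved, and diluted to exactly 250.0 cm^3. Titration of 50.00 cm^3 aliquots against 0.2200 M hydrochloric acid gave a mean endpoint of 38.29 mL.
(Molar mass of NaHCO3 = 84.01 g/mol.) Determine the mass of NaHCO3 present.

NaHCO3 + HCl → NaCl + H2O + CO2
n(HCl) per titration = 0.03829 × 0.2200 = 8.424 × 10^-3 mol
n(NaHCO3) in each aliquot = 8.424 × 10^-3 mol (1:1 ratio)
n(NaHCO3) in the whole flask = 8.424 × 10^-3 × 250.0/50.00 = 0.04212 mol
mass of NaHCO3 = 0.04212 × 84.01 = 3.538 g

3.538 g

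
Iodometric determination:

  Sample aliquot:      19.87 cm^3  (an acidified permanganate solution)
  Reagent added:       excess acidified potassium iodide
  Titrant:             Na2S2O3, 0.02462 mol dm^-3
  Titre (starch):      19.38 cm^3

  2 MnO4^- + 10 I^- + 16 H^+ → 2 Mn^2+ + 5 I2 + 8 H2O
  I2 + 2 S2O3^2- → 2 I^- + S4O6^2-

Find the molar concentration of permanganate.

0.004803 mol/L

n(S2O3^2-) = 0.01938 × 0.02462 = 4.771 × 10^-4 mol
n(I2) = n(S2O3^2-)/2 = 2.386 × 10^-4 mol
From the 2:5 ratio, n(MnO4^-) in the aliquot = 2/5 × 2.386 × 10^-4 = 9.543 × 10^-5 mol
[MnO4^-] = 9.543 × 10^-5 / 0.01987 = 0.004803 mol/L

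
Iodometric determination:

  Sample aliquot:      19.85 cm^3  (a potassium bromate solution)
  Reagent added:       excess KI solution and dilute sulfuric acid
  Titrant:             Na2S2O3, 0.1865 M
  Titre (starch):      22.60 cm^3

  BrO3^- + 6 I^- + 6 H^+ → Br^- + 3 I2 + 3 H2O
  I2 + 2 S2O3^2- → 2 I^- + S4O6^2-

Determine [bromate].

n(S2O3^2-) = 0.02260 × 0.1865 = 4.215 × 10^-3 mol
n(I2) = n(S2O3^2-)/2 = 2.107 × 10^-3 mol
From the 1:3 ratio, n(BrO3^-) in the aliquot = 1/3 × 2.107 × 10^-3 = 7.025 × 10^-4 mol
[BrO3^-] = 7.025 × 10^-4 / 0.01985 = 0.03539 mol/L

0.03539 M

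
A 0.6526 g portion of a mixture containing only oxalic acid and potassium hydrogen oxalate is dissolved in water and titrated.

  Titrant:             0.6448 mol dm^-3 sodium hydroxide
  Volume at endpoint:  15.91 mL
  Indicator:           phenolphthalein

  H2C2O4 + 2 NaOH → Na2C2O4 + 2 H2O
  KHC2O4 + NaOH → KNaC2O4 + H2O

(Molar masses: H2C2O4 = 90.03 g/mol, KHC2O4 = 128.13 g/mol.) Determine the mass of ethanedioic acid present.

n(NaOH) = 0.01591 × 0.6448 = 0.01026 mol
Let x = n(H2C2O4), y = n(KHC2O4).
Titrant: 2x + 1y = 0.01026;  mass: 90.03x + 128.13y = 0.6526
Solving, x = 3.982 × 10^-3 mol, y = 2.296 × 10^-3 mol
mass of H2C2O4 = 3.982 × 10^-3 × 90.03 = 0.3585 g

0.3585 g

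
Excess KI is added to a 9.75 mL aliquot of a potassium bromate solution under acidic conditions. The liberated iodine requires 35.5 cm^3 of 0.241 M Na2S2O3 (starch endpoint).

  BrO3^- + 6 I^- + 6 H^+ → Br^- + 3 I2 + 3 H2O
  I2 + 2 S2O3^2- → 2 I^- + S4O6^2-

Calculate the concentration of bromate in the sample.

n(S2O3^2-) = 0.0355 × 0.241 = 8.56 × 10^-3 mol
n(I2) = n(S2O3^2-)/2 = 4.28 × 10^-3 mol
From the 1:3 ratio, n(BrO3^-) in the aliquot = 1/3 × 4.28 × 10^-3 = 1.43 × 10^-3 mol
[BrO3^-] = 1.43 × 10^-3 / 0.00975 = 0.146 mol/L

0.146 M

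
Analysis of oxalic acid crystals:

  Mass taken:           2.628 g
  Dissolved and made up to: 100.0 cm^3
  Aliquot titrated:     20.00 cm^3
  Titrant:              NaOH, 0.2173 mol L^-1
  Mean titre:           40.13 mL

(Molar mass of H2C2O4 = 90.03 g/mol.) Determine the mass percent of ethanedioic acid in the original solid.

H2C2O4 + 2 NaOH → Na2C2O4 + 2 H2O
n(NaOH) per titration = 0.04013 × 0.2173 = 8.720 × 10^-3 mol
From the 1:2 ratio, n(H2C2O4) in each aliquot = 1/2 × 8.720 × 10^-3 = 4.360 × 10^-3 mol
n(H2C2O4) in the whole flask = 4.360 × 10^-3 × 100.0/20.00 = 0.02180 mol
mass of H2C2O4 = 0.02180 × 90.03 = 1.963 g
% H2C2O4 = 1.963 / 2.628 × 100 = 74.68 %

74.68 %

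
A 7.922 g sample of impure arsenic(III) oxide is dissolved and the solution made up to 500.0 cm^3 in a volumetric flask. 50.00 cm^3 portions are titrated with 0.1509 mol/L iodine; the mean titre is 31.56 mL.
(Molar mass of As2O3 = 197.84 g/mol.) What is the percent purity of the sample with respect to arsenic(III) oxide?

As2O3 + 2 I2 + 2 H2O → As2O5 + 4 HI
n(I2) per titration = 0.03156 × 0.1509 = 4.762 × 10^-3 mol
From the 1:2 ratio, n(As2O3) in each aliquot = 1/2 × 4.762 × 10^-3 = 2.381 × 10^-3 mol
n(As2O3) in the whole flask = 2.381 × 10^-3 × 500.0/50.00 = 0.02381 mol
mass of As2O3 = 0.02381 × 197.84 = 4.711 g
% As2O3 = 4.711 / 7.922 × 100 = 59.47 %

59.47 %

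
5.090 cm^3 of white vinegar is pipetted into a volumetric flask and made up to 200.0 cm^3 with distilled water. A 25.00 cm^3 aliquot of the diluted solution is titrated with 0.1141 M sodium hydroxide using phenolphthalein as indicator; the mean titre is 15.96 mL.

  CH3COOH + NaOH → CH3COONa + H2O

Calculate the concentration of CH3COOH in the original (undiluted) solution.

n(NaOH) = 0.01596 × 0.1141 = 1.821 × 10^-3 mol
n(CH3COOH) in the aliquot = 1.821 × 10^-3 mol (1:1 ratio)
[CH3COOH]_dilute = 1.821 × 10^-3 / 0.02500 = 0.07284 mol/L
Dilution factor = 200.0 / 5.090 = 39.29
[CH3COOH]_stock = 0.07284 × 39.29 = 2.862 mol/L

2.862 M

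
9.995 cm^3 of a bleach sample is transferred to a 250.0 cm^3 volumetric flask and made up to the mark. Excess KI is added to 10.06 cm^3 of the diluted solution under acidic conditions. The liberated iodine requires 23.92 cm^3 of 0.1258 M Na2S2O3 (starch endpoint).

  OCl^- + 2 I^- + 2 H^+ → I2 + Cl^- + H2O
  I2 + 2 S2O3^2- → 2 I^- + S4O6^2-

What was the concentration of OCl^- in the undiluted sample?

n(S2O3^2-) = 0.02392 × 0.1258 = 3.009 × 10^-3 mol
n(I2) = n(S2O3^2-)/2 = 1.505 × 10^-3 mol
n(OCl^-) in the aliquot = 1.505 × 10^-3 mol (1:1 ratio)
[OCl^-]_dilute = 1.505 × 10^-3 / 0.01006 = 0.1496 mol/L
[OCl^-]_original = 0.1496 × 250.0/9.995 = 3.741 mol/L

3.741 M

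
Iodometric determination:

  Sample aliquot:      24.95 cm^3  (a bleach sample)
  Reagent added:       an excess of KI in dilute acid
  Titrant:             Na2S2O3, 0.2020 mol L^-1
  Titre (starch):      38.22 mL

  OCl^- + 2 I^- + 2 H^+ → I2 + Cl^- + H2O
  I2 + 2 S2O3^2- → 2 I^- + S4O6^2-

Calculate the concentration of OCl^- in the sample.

0.1547 mol/L

n(S2O3^2-) = 0.03822 × 0.2020 = 7.720 × 10^-3 mol
n(I2) = n(S2O3^2-)/2 = 3.860 × 10^-3 mol
n(OCl^-) in the aliquot = 3.860 × 10^-3 mol (1:1 ratio)
[OCl^-] = 3.860 × 10^-3 / 0.02495 = 0.1547 mol/L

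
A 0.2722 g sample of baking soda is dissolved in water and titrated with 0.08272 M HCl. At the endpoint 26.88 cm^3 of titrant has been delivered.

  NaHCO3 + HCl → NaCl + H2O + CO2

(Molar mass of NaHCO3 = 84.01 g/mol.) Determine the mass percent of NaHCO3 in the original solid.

68.63 %

n(HCl) = 0.02688 L × 0.08272 mol/L = 2.224 × 10^-3 mol
n(NaHCO3) = 2.224 × 10^-3 mol (1:1 ratio)
mass of NaHCO3 = 2.224 × 10^-3 × 84.01 g/mol = 0.1868 g
% NaHCO3 = 0.1868 / 0.2722 × 100 = 68.63 %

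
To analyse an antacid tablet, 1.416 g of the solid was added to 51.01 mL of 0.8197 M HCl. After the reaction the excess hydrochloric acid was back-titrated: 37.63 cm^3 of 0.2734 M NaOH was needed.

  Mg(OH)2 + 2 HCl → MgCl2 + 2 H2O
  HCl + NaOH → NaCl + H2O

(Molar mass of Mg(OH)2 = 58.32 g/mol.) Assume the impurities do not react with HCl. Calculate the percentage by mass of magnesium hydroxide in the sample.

64.92 %

n(HCl) added = 0.05101 × 0.8197 = 0.04181 mol
n(NaOH) used in back-titration = 0.03763 × 0.2734 = 0.01029 mol
n(HCl) left over = 0.01029 mol (1:1 ratio)
n(HCl) consumed by analyte = 0.04181 − 0.01029 = 0.03152 mol
From the 1:2 ratio, n(Mg(OH)2) = 1/2 × 0.03152 = 0.01576 mol
mass of Mg(OH)2 = 0.01576 × 58.32 = 0.9193 g
% Mg(OH)2 = 0.9193 / 1.416 × 100 = 64.92 %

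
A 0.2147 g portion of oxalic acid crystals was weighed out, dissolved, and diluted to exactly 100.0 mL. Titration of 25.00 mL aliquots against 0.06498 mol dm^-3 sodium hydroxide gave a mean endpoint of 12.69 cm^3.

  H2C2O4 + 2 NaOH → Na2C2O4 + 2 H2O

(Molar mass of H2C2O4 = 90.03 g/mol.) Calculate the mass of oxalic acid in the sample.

n(NaOH) per titration = 0.01269 × 0.06498 = 8.246 × 10^-4 mol
From the 1:2 ratio, n(H2C2O4) in each aliquot = 1/2 × 8.246 × 10^-4 = 4.123 × 10^-4 mol
n(H2C2O4) in the whole flask = 4.123 × 10^-4 × 100.0/25.00 = 1.649 × 10^-3 mol
mass of H2C2O4 = 1.649 × 10^-3 × 90.03 = 0.1485 g

0.1485 g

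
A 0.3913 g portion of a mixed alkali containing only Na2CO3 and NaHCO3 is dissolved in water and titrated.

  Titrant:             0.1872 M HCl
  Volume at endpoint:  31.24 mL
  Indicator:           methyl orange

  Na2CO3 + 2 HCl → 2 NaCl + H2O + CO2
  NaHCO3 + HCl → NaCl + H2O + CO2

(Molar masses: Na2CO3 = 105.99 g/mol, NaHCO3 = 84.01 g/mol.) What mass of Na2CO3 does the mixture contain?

0.1709 g

n(HCl) = 0.03124 × 0.1872 = 5.848 × 10^-3 mol
Let x = n(Na2CO3), y = n(NaHCO3).
Titrant: 2x + 1y = 5.848 × 10^-3;  mass: 105.99x + 84.01y = 0.3913
Solving, x = 1.612 × 10^-3 mol, y = 2.624 × 10^-3 mol
mass of Na2CO3 = 1.612 × 10^-3 × 105.99 = 0.1709 g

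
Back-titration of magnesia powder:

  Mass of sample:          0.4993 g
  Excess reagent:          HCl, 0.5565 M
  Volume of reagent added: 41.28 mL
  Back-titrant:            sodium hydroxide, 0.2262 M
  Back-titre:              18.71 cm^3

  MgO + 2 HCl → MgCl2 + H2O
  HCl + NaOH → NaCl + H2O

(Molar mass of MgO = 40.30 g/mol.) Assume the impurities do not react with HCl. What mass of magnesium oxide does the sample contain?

n(HCl) added = 0.04128 × 0.5565 = 0.02297 mol
n(NaOH) used in back-titration = 0.01871 × 0.2262 = 4.232 × 10^-3 mol
n(HCl) left over = 4.232 × 10^-3 mol (1:1 ratio)
n(HCl) consumed by analyte = 0.02297 − 4.232 × 10^-3 = 0.01874 mol
From the 1:2 ratio, n(MgO) = 1/2 × 0.01874 = 9.370 × 10^-3 mol
mass of MgO = 9.370 × 10^-3 × 40.30 = 0.3776 g

0.3776 g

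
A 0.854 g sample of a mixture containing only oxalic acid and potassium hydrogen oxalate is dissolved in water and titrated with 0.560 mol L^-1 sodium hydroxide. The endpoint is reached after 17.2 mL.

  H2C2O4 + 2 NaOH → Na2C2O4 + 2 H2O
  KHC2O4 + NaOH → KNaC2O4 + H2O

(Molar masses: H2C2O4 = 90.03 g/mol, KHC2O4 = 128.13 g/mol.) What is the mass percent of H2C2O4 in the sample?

24.1 %

n(NaOH) = 0.0172 × 0.560 = 9.63 × 10^-3 mol
Let x = n(H2C2O4), y = n(KHC2O4).
Titrant: 2x + 1y = 9.63 × 10^-3;  mass: 90.03x + 128.13y = 0.854
Solving, x = 2.29 × 10^-3 mol, y = 5.06 × 10^-3 mol
mass of H2C2O4 = 2.29 × 10^-3 × 90.03 = 0.206 g
% H2C2O4 = 0.206 / 0.854 × 100 = 24.1 %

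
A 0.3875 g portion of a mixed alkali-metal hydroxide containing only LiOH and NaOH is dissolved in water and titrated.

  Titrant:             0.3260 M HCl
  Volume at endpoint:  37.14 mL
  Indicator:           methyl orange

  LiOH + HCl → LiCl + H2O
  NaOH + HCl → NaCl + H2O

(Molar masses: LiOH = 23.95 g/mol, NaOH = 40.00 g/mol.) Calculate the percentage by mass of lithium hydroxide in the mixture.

37.28 %

n(HCl) = 0.03714 × 0.3260 = 0.01211 mol
Let x = n(LiOH), y = n(NaOH).
Titrant: 1x + 1y = 0.01211;  mass: 23.95x + 40.00y = 0.3875
Solving, x = 6.032 × 10^-3 mol, y = 6.076 × 10^-3 mol
mass of LiOH = 6.032 × 10^-3 × 23.95 = 0.1445 g
% LiOH = 0.1445 / 0.3875 × 100 = 37.28 %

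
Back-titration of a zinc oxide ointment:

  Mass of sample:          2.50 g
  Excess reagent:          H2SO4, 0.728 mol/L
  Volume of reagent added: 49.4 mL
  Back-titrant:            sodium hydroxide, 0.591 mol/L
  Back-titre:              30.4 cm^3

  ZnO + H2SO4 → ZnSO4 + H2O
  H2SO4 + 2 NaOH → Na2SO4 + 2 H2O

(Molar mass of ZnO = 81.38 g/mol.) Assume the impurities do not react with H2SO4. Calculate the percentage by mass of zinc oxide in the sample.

87.8 %

n(H2SO4) added = 0.0494 × 0.728 = 0.0360 mol
n(NaOH) used in back-titration = 0.0304 × 0.591 = 0.0180 mol
From the 1:2 ratio, n(H2SO4) left over = 1/2 × 0.0180 = 8.98 × 10^-3 mol
n(H2SO4) consumed by analyte = 0.0360 − 8.98 × 10^-3 = 0.0270 mol
n(ZnO) = 0.0270 mol (1:1 ratio)
mass of ZnO = 0.0270 × 81.38 = 2.20 g
% ZnO = 2.20 / 2.50 × 100 = 87.8 %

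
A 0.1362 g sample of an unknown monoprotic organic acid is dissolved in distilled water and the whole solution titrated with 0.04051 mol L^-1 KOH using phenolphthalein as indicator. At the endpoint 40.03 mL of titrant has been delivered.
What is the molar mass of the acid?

n(KOH) = 0.04003 L × 0.04051 mol/L = 1.622 × 10^-3 mol
n(HA) = 1.622 × 10^-3 mol (1:1 ratio)
M = m / n = 0.1362 g / 1.622 × 10^-3 mol = 83.99 g/mol

83.99 g/mol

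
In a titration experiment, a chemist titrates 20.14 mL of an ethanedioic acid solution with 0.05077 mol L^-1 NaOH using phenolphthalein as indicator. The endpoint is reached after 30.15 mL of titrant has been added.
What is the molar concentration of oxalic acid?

0.03800 mol/L

H2C2O4 + 2 NaOH → Na2C2O4 + 2 H2O
n(NaOH) = 0.03015 L × 0.05077 mol/L = 1.531 × 10^-3 mol
From the 1:2 mole ratio, n(H2C2O4) = 1/2 × 1.531 × 10^-3 = 7.654 × 10^-4 mol
[H2C2O4] = 7.654 × 10^-4 mol / 0.02014 L = 0.03800 mol/L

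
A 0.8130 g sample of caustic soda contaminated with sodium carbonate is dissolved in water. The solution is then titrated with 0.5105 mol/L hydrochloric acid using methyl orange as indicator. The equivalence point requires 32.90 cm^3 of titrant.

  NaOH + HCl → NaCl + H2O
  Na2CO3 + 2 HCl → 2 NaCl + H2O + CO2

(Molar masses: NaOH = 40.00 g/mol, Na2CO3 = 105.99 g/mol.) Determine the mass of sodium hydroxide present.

n(HCl) = 0.03290 × 0.5105 = 0.01680 mol
Let x = n(NaOH), y = n(Na2CO3).
Titrant: 1x + 2y = 0.01680;  mass: 40.00x + 105.99y = 0.8130
Solving, x = 5.931 × 10^-3 mol, y = 5.432 × 10^-3 mol
mass of NaOH = 5.931 × 10^-3 × 40.00 = 0.2372 g

0.2372 g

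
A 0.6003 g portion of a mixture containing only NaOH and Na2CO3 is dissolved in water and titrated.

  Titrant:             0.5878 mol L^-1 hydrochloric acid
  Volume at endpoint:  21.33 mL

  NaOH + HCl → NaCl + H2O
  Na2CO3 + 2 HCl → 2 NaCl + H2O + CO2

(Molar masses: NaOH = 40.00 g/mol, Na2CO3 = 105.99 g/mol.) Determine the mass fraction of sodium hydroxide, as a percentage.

32.89 %

n(HCl) = 0.02133 × 0.5878 = 0.01254 mol
Let x = n(NaOH), y = n(Na2CO3).
Titrant: 1x + 2y = 0.01254;  mass: 40.00x + 105.99y = 0.6003
Solving, x = 4.936 × 10^-3 mol, y = 3.801 × 10^-3 mol
mass of NaOH = 4.936 × 10^-3 × 40.00 = 0.1974 g
% NaOH = 0.1974 / 0.6003 × 100 = 32.89 %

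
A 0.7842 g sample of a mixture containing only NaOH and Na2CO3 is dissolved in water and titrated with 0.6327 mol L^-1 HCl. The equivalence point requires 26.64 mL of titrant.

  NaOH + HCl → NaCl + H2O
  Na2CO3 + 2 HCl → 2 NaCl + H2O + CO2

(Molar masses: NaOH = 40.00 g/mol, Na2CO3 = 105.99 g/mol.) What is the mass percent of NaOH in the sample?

n(HCl) = 0.02664 × 0.6327 = 0.01686 mol
Let x = n(NaOH), y = n(Na2CO3).
Titrant: 1x + 2y = 0.01686;  mass: 40.00x + 105.99y = 0.7842
Solving, x = 8.391 × 10^-3 mol, y = 4.232 × 10^-3 mol
mass of NaOH = 8.391 × 10^-3 × 40.00 = 0.3356 g
% NaOH = 0.3356 / 0.7842 × 100 = 42.80 %

42.80 %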